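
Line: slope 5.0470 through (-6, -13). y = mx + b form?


y + 13 = 5.0470(x + 6)
y = 5.0470x - 13 - 5.0470*(-6)
y = 5.0470x + 17.2820

y = 5.0470x + 17.2820


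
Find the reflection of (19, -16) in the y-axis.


Reflection rule for y-axis: (-x, y)
(19, -16) -> (-19, -16)

(-19, -16)


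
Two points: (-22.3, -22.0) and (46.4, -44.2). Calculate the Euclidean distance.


dx = 46.4 + 22.3 = 68.7
dy = -44.2 + 22.0 = -22.2
d = sqrt(4719.69 + 492.84) = sqrt(5212.53) = 72.1979

72.1979


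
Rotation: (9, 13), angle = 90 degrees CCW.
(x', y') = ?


cos(90) = 0, sin(90) = 1
x' = 9*0 - 13*1 = -13
y' = 9*1 + 13*0 = 9

(-13, 9)


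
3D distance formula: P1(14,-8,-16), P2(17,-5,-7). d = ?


dx=3, dy=3, dz=9
d = sqrt(9+9+81) = sqrt(99) = 9.9499

9.9499


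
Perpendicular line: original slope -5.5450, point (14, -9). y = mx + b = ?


Perpendicular slope = -1/m1 = -1/(-5.5450) = 0.1803
b2 = y0 - m2*x0 = -9 + 14/(-5.5450) = -9 - 2.5248 = -11.5248

y = 0.1803x - 11.5248


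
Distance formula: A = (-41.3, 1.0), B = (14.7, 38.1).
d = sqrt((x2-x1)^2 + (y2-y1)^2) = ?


dx = 14.7 + 41.3 = 56.0
dy = 38.1 - 1.0 = 37.1
d = sqrt(3136.0 + 1376.41) = sqrt(4512.41) = 67.1745

67.1745


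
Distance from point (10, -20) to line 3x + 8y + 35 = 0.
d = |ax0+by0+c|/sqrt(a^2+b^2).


|3*10 + 8*(-20) + 35| = |-95| = 95
sqrt(9 + 64) = sqrt(73) = 8.5440
d = 95/sqrt(73) = 11.1189

11.1189


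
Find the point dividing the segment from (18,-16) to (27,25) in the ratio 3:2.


Px = (3*27 + 2*18)/5 = 117/5 = 23.4000
Py = (3*25 + 2*(-16))/5 = 43/5 = 8.6000

P = (23.4000, 8.6000)


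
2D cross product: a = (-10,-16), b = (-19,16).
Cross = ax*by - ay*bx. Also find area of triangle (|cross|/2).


cross = -10*16 + 16*(-19) = -160 - 304 = -464
Triangle area = |-464|/2 = 464/2 = 232.0000

cross = -464, triangle area = 232.0000


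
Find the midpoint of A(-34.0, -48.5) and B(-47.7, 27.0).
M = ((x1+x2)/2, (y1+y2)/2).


Mx = (-34.0 - 47.7)/2 = -81.7/2 = -40.8500
My = (-48.5 + 27.0)/2 = -21.5/2 = -10.7500

(-40.8500, -10.7500)


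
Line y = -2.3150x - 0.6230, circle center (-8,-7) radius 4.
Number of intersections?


Substitute y = -2.3150x - 0.6230: (x+ 8)^2 + (-2.3150x- 0.6230+ 7)^2 = 16
Expand to Ax^2 + Bx + C = 0, where b-k = 6.377
A = 1+m^2 = 6.359225
B = 2(m(b-k) - h) = 2(-2.3150*6.377 + 8) = -13.52551
C = h^2 + (b-k)^2 - r^2 = 64 + 40.666129 - 16 = 88.666129
disc = B^2-4AC = 182.9394 - 2255.3915 = -2072.4521
disc < 0

0 intersection points


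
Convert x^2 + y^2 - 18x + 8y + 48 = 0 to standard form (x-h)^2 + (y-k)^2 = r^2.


h = -D/2 = 18/2 = 9
k = -E/2 = -8/2 = -4
r^2 = h^2 + k^2 - F = 81 + 16 - 48 = 49
r = 7

Center (9, -4), radius = 7


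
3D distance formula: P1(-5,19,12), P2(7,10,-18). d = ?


dx=12, dy=-9, dz=-30
d = sqrt(144+81+900) = sqrt(1125) = 33.5410

33.5410


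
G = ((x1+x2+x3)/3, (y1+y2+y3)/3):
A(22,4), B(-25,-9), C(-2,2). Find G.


Gx = (22- 25- 2)/3 = -5/3 = -1.6667
Gy = (4- 9+2)/3 = -3/3 = -1.0000

G = (-1.6667, -1.0000)


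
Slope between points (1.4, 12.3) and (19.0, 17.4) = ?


dy = 17.4 - 12.3 = 5.1
dx = 19.0 - 1.4 = 17.6
m = 5.1/17.6 = 0.2898

m = 0.2898


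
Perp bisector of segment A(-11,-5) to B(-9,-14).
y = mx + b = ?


Midpoint = (-10, -9.5)
Slope of AB = dy/dx = -9/2 = -4.5000
Perp slope = -dx/dy = 2/9 = 0.2222
b = My - (perp slope)*Mx = -9.5 + (2*(-10))/(-9) = -9.5 + 2.2222 = -7.2778

y = 0.2222x - 7.2778


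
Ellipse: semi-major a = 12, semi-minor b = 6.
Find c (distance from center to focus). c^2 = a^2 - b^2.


c^2 = 12^2 - 6^2 = 144 - 36 = 108
c = sqrt(108) = 10.3923

c = 10.3923


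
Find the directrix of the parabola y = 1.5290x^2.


a = 1.5290
1/(4a) = 0.1635
directrix: y = -0.1635 = -0.1635

y = -0.1635


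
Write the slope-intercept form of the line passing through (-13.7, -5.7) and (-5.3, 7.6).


m = (13.3)/(8.4) = 1.5833
b = y1 - m*x1 = -5.7 - (13.3*(-13.7))/(8.4) = -5.7 + 21.6917 = 15.9917

y = 1.5833x + 15.9917


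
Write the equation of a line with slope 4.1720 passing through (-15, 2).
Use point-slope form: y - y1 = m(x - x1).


y - 2 = 4.1720(x + 15)
y = 4.1720x + 2 - 4.1720*(-15)
y = 4.1720x + 64.5800

y = 4.1720x + 64.5800


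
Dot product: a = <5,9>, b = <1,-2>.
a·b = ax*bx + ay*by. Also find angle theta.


a·b = 5*1 + 9*(-2) = 5 - 18 = -13
|a| = sqrt(25+81) = 10.2956
|b| = sqrt(1+4) = 2.2361
cos(theta) = -13/(sqrt(106)*sqrt(5)) = -13/sqrt(530) = -0.564684
theta = arccos(-13/sqrt(530)) = 124.3803 degrees

a·b = -13, theta = 124.3803 deg


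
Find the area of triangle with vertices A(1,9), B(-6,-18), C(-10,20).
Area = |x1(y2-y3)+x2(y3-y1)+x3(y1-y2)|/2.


1*(-18-20) = -38
-6*(20-9) = -66
-10*(9+ 18) = -270
sum = -374
Area = |-374|/2 = 187.0000

187.0000 sq units


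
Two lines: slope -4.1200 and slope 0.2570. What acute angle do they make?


m1-m2 = -4.377
1+m1*m2 = -0.05884
tan(theta) = |-4.377/(-0.05884)| = 74.388171
theta = arctan(|-4.377/(-0.05884)|) = 89.2298 degrees (acute angle)

89.2298 degrees


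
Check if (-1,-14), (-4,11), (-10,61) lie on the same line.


-1*(11-61) - 4*(61+ 14) - 10*(-14-11)
= 50 - 300 + 250 = 0

Yes, collinear (determinant = 0)


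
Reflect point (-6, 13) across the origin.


Reflection rule for origin: (-x, -y)
(-6, 13) -> (6, -13)

(6, -13)


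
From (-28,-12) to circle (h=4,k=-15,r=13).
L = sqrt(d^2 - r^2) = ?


d = sqrt((-28-4)^2 + (-12+ 15)^2) = sqrt(1024+9) = 32.1403
L = sqrt(1033.0000 - 169) = sqrt(864.0000) = 29.3939

29.3939


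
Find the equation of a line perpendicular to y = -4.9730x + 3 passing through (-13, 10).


Perpendicular slope = -1/m1 = -1/(-4.9730) = 0.2011
b2 = y0 - m2*x0 = 10 - 13/(-4.9730) = 10 + 2.6141 = 12.6141

y = 0.2011x + 12.6141


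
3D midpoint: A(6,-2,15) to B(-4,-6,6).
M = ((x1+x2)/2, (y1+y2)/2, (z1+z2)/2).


Mx = (6- 4)/2 = 1.0000
My = (-2- 6)/2 = -4.0000
Mz = (15+6)/2 = 10.5000

M = (1.0000, -4.0000, 10.5000)


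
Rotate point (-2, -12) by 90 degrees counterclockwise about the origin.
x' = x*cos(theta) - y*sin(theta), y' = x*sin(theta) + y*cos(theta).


cos(90) = 0, sin(90) = 1
x' = -2*0 + 12*1 = 12
y' = -2*1 - 12*0 = -2

(12, -2)


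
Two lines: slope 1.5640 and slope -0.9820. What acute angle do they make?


m1-m2 = 2.546
1+m1*m2 = -0.535848
tan(theta) = |2.546/(-0.535848)| = 4.751347
theta = arctan(|2.546/(-0.535848)|) = 78.1146 degrees (acute angle)

78.1146 degrees


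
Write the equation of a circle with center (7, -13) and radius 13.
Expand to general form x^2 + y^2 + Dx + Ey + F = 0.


(x-7)^2 + (y+ 13)^2 = 13^2
D = -2h = -14, E = -2k = 26
F = h^2+k^2-r^2 = 49+169-169 = 49

x^2 + y^2 - 14x + 26y + 49 = 0


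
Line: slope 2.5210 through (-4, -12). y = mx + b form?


y + 12 = 2.5210(x + 4)
y = 2.5210x - 12 - 2.5210*(-4)
y = 2.5210x - 1.9160

y = 2.5210x - 1.9160


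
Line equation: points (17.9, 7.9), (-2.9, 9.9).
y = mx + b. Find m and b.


m = (2.0)/(-20.8) = -0.0962
b = y1 - m*x1 = 7.9 - (2.0*17.9)/(-20.8) = 7.9 + 1.7212 = 9.6212

y = -0.0962x + 9.6212


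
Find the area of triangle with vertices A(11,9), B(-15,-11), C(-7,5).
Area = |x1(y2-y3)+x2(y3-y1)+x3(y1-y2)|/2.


11*(-11-5) = -176
-15*(5-9) = 60
-7*(9+ 11) = -140
sum = -256
Area = |-256|/2 = 128.0000

128.0000 sq units


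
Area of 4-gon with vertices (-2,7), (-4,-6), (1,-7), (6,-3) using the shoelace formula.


sum(xi*y_{i+1}) = -2*(-6) - 4*(-7) + 1*(-3) + 6*7 = 79
sum(yi*x_{i+1}) = 7*(-4) - 6*1 - 7*6 - 3*(-2) = -70
Area = |79 + 70|/2 = 149/2 = 74.5000

74.5000 sq units


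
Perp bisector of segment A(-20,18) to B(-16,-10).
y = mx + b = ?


Midpoint = (-18, 4)
Slope of AB = dy/dx = -28/4 = -7.0000
Perp slope = -dx/dy = 4/28 = 0.1429
b = My - (perp slope)*Mx = 4 + (4*(-18))/(-28) = 4 + 2.5714 = 6.5714

y = 0.1429x + 6.5714


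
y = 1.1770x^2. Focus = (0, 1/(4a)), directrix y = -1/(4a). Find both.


a = 1.1770
1/(4a) = 0.2124
Focus = (0, 0.2124)
Directrix: y = -0.2124

Focus = (0, 0.2124), Directrix: y = -0.2124


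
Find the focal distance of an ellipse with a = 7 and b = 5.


c^2 = 7^2 - 5^2 = 49 - 25 = 24
c = sqrt(24) = 4.8990

c = 4.8990


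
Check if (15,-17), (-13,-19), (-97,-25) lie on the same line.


15*(-19+ 25) - 13*(-25+ 17) - 97*(-17+ 19)
= 90 + 104 - 194 = 0

Yes, collinear (determinant = 0)


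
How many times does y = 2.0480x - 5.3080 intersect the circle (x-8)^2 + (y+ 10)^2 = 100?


Substitute y = 2.0480x - 5.3080: (x-8)^2 + (2.0480x- 5.3080+ 10)^2 = 100
Expand to Ax^2 + Bx + C = 0, where b-k = 4.692
A = 1+m^2 = 5.194304
B = 2(m(b-k) - h) = 2(2.0480*4.692 - 8) = 3.218432
C = h^2 + (b-k)^2 - r^2 = 64 + 22.014864 - 100 = -13.985136
disc = B^2-4AC = 10.3583 + 290.5722 = 300.9305
disc > 0

2 intersection points


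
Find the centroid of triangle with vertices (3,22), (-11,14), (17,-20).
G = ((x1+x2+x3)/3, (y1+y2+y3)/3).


Gx = (3- 11+17)/3 = 9/3 = 3.0000
Gy = (22+14- 20)/3 = 16/3 = 5.3333

G = (3.0000, 5.3333)


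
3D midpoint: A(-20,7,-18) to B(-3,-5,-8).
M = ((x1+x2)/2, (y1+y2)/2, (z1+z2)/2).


Mx = (-20- 3)/2 = -11.5000
My = (7- 5)/2 = 1.0000
Mz = (-18- 8)/2 = -13.0000

M = (-11.5000, 1.0000, -13.0000)


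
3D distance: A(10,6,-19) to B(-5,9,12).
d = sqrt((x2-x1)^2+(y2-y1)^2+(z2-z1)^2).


dx=-15, dy=3, dz=31
d = sqrt(225+9+961) = sqrt(1195) = 34.5688

34.5688


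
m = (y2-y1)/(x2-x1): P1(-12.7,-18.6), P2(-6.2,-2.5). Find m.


dy = -2.5 + 18.6 = 16.1
dx = -6.2 + 12.7 = 6.5
m = 16.1/6.5 = 2.4769

m = 2.4769


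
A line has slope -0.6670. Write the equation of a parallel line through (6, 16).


Parallel lines have equal slopes.
m2 = -0.6670
b2 = 16 + 0.6670*6 = 20.0020

y = -0.6670x + 20.0020


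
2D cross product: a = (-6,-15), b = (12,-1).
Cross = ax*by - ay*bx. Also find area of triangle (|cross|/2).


cross = -6*(-1) + 15*12 = 6 + 180 = 186
Triangle area = |186|/2 = 186/2 = 93.0000

cross = 186, triangle area = 93.0000


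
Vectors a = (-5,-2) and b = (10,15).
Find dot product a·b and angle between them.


a·b = -5*10 - 2*15 = -50 - 30 = -80
|a| = sqrt(25+4) = 5.3852
|b| = sqrt(100+225) = 18.0278
cos(theta) = -80/(sqrt(29)*sqrt(325)) = -80/sqrt(9425) = -0.824042
theta = arccos(-80/sqrt(9425)) = 145.4915 degrees

a·b = -80, theta = 145.4915 deg


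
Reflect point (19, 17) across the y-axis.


Reflection rule for y-axis: (-x, y)
(19, 17) -> (-19, 17)

(-19, 17)


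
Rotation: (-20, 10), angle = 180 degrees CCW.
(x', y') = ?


cos(180) = -1, sin(180) = 0
x' = -20*(-1) - 10*0 = 20
y' = -20*0 + 10*(-1) = -10

(20, -10)


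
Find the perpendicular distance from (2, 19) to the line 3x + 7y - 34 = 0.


|3*2 + 7*19 - 34| = |105| = 105
sqrt(9 + 49) = sqrt(58) = 7.6158
d = 105/sqrt(58) = 13.7872

13.7872


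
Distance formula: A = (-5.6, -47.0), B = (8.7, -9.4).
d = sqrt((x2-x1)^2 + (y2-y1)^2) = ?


dx = 8.7 + 5.6 = 14.3
dy = -9.4 + 47.0 = 37.6
d = sqrt(204.49 + 1413.76) = sqrt(1618.25) = 40.2275

40.2275


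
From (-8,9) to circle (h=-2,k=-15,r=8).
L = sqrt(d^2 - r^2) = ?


d = sqrt((-8+ 2)^2 + (9+ 15)^2) = sqrt(36+576) = 24.7386
L = sqrt(612.0000 - 64) = sqrt(548.0000) = 23.4094

23.4094


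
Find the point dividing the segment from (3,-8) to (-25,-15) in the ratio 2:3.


Px = (2*(-25) + 3*3)/5 = -41/5 = -8.2000
Py = (2*(-15) + 3*(-8))/5 = -54/5 = -10.8000

P = (-8.2000, -10.8000)


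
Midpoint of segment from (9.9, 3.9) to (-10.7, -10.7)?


Mx = (9.9 - 10.7)/2 = -0.8/2 = -0.4000
My = (3.9 - 10.7)/2 = -6.8/2 = -3.4000

(-0.4000, -3.4000)


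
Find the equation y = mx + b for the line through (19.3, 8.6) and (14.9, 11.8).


m = (3.2)/(-4.4) = -0.7273
b = y1 - m*x1 = 8.6 - (3.2*19.3)/(-4.4) = 8.6 + 14.0364 = 22.6364

y = -0.7273x + 22.6364


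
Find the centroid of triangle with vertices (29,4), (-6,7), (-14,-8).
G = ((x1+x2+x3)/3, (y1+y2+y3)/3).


Gx = (29- 6- 14)/3 = 9/3 = 3.0000
Gy = (4+7- 8)/3 = 3/3 = 1.0000

G = (3.0000, 1.0000)


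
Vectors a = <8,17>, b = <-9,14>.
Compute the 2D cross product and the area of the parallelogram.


cross = 8*14 - 17*(-9) = 112 + 153 = 265
Parallelogram area = |265| = 265

cross = 265, parallelogram area = 265


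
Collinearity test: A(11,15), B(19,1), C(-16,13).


11*(1-13) + 19*(13-15) - 16*(15-1)
= -132 - 38 - 224 = -394

No, not collinear (determinant = -394)


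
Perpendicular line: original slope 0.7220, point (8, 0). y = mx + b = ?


Perpendicular slope = -1/m1 = -1/0.7220 = -1.3850
b2 = y0 - m2*x0 = 0 + 8/0.7220 = 0 + 11.0803 = 11.0803

y = -1.3850x + 11.0803


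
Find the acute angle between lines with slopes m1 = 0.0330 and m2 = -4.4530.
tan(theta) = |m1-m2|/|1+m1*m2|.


m1-m2 = 4.486
1+m1*m2 = 0.853051
tan(theta) = |4.486/0.853051| = 5.258771
theta = arctan(|4.486/0.853051|) = 79.2333 degrees (acute angle)

79.2333 degrees


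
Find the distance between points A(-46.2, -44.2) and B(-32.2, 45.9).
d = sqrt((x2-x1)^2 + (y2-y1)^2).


dx = -32.2 + 46.2 = 14.0
dy = 45.9 + 44.2 = 90.1
d = sqrt(196.0 + 8118.01) = sqrt(8314.01) = 91.1812

91.1812


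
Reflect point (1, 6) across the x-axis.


Reflection rule for x-axis: (x, -y)
(1, 6) -> (1, -6)

(1, -6)


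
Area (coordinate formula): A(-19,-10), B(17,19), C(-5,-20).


-19*(19+ 20) = -741
17*(-20+ 10) = -170
-5*(-10-19) = 145
sum = -766
Area = |-766|/2 = 383.0000

383.0000 sq units


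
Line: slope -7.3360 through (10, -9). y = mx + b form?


y + 9 = -7.3360(x - 10)
y = -7.3360x - 9 + 7.3360*10
y = -7.3360x + 64.3600

y = -7.3360x + 64.3600


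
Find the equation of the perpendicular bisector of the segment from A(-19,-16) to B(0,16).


Midpoint = (-9.5, 0)
Slope of AB = dy/dx = 32/19 = 1.6842
Perp slope = -dx/dy = -19/32 = -0.5938
b = My - (perp slope)*Mx = 0 + (19*(-9.5))/32 = 0 - 5.6406 = -5.6406

y = -0.5938x - 5.6406


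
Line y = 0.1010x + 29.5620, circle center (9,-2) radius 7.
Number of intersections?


Substitute y = 0.1010x + 29.5620: (x-9)^2 + (0.1010x+29.5620+ 2)^2 = 49
Expand to Ax^2 + Bx + C = 0, where b-k = 31.562
A = 1+m^2 = 1.010201
B = 2(m(b-k) - h) = 2(0.1010*31.562 - 9) = -11.624476
C = h^2 + (b-k)^2 - r^2 = 81 + 996.159844 - 49 = 1028.159844
disc = B^2-4AC = 135.1284 - 4154.5924 = -4019.4640
disc < 0

0 intersection points


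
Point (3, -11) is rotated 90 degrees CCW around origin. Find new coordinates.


cos(90) = 0, sin(90) = 1
x' = 3*0 + 11*1 = 11
y' = 3*1 - 11*0 = 3

(11, 3)


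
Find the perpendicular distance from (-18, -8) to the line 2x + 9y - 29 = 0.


|2*(-18) + 9*(-8) - 29| = |-137| = 137
sqrt(4 + 81) = sqrt(85) = 9.2195
d = 137/sqrt(85) = 14.8597

14.8597


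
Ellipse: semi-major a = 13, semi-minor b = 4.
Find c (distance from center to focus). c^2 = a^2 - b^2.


c^2 = 13^2 - 4^2 = 169 - 16 = 153
c = sqrt(153) = 12.3693

c = 12.3693


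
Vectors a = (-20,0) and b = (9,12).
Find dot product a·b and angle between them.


a·b = -20*9 + 0*12 = -180 + 0 = -180
|a| = sqrt(400+0) = 20.0000
|b| = sqrt(81+144) = 15.0000
cos(theta) = -180/(sqrt(400)*sqrt(225)) = -180/sqrt(90000) = -0.600000
theta = arccos(-180/sqrt(90000)) = 126.8699 degrees

a·b = -180, theta = 126.8699 deg


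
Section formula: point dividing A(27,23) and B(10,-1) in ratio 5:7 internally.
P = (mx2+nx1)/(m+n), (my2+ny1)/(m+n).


Px = (5*10 + 7*27)/12 = 239/12 = 19.9167
Py = (5*(-1) + 7*23)/12 = 156/12 = 13.0000

P = (19.9167, 13.0000)


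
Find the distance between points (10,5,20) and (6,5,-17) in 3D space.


dx=-4, dy=0, dz=-37
d = sqrt(16+0+1369) = sqrt(1385) = 37.2156

37.2156


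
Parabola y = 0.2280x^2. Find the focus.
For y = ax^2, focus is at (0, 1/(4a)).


a = 0.2280
4a = 0.9120
focus = (0, 1/0.9120) = (0, 1.0965)

Focus = (0, 1.0965)


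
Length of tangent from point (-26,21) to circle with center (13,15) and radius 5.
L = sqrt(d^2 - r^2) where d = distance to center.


d = sqrt((-26-13)^2 + (21-15)^2) = sqrt(1521+36) = 39.4588
L = sqrt(1557.0000 - 25) = sqrt(1532.0000) = 39.1408

39.1408


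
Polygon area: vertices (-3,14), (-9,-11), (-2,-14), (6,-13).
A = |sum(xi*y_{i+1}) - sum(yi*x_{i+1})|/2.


sum(xi*y_{i+1}) = -3*(-11) - 9*(-14) - 2*(-13) + 6*14 = 269
sum(yi*x_{i+1}) = 14*(-9) - 11*(-2) - 14*6 - 13*(-3) = -149
Area = |269 + 149|/2 = 418/2 = 209.0000

209.0000 sq units


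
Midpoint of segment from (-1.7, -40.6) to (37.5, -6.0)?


Mx = (-1.7 + 37.5)/2 = 35.8/2 = 17.9000
My = (-40.6 - 6.0)/2 = -46.6/2 = -23.3000

(17.9000, -23.3000)


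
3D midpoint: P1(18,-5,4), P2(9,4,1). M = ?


Mx = (18+9)/2 = 13.5000
My = (-5+4)/2 = -0.5000
Mz = (4+1)/2 = 2.5000

M = (13.5000, -0.5000, 2.5000)


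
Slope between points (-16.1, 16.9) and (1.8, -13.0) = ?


dy = -13.0 - 16.9 = -29.9
dx = 1.8 + 16.1 = 17.9
m = -29.9/17.9 = -1.6704

m = -1.6704


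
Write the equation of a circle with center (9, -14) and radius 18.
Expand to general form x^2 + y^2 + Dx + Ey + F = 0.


(x-9)^2 + (y+ 14)^2 = 18^2
D = -2h = -18, E = -2k = 28
F = h^2+k^2-r^2 = 81+196-324 = -47

x^2 + y^2 - 18x + 28y - 47 = 0


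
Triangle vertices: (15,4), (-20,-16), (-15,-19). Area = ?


15*(-16+ 19) = 45
-20*(-19-4) = 460
-15*(4+ 16) = -300
sum = 205
Area = |205|/2 = 102.5000

102.5000 sq units


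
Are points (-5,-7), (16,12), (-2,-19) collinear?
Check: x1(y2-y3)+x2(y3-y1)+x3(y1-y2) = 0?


-5*(12+ 19) + 16*(-19+ 7) - 2*(-7-12)
= -155 - 192 + 38 = -309

No, not collinear (determinant = -309)


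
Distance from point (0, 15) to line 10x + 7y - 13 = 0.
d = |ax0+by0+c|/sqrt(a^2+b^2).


|10*0 + 7*15 - 13| = |92| = 92
sqrt(100 + 49) = sqrt(149) = 12.2066
d = 92/sqrt(149) = 7.5369

7.5369


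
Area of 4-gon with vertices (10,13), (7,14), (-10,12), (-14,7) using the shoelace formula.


sum(xi*y_{i+1}) = 10*14 + 7*12 - 10*7 - 14*13 = -28
sum(yi*x_{i+1}) = 13*7 + 14*(-10) + 12*(-14) + 7*10 = -147
Area = |-28 + 147|/2 = 119/2 = 59.5000

59.5000 sq units


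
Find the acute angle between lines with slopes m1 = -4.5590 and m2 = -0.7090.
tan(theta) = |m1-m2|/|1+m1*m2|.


m1-m2 = -3.85
1+m1*m2 = 4.232331
tan(theta) = |-3.85/4.232331| = 0.909664
theta = arctan(|-3.85/4.232331|) = 42.2917 degrees (acute angle)

42.2917 degrees


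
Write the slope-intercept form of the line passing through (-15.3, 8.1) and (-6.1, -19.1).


m = (-27.2)/(9.2) = -2.9565
b = y1 - m*x1 = 8.1 - (-27.2*(-15.3))/(9.2) = 8.1 - 45.2348 = -37.1348

y = -2.9565x - 37.1348


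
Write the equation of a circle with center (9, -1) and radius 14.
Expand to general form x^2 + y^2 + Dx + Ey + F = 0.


(x-9)^2 + (y+ 1)^2 = 14^2
D = -2h = -18, E = -2k = 2
F = h^2+k^2-r^2 = 81+1-196 = -114

x^2 + y^2 - 18x + 2y - 114 = 0


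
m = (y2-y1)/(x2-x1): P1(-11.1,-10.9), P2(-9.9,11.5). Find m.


dy = 11.5 + 10.9 = 22.4
dx = -9.9 + 11.1 = 1.2
m = 22.4/1.2 = 18.6667

m = 18.6667


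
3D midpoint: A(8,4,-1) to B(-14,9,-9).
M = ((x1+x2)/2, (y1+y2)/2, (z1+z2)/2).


Mx = (8- 14)/2 = -3.0000
My = (4+9)/2 = 6.5000
Mz = (-1- 9)/2 = -5.0000

M = (-3.0000, 6.5000, -5.0000)


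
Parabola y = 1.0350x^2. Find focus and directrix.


a = 1.0350
1/(4a) = 0.2415
Focus = (0, 0.2415)
Directrix: y = -0.2415

Focus = (0, 0.2415), Directrix: y = -0.2415


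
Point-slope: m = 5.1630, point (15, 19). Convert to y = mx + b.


y - 19 = 5.1630(x - 15)
y = 5.1630x + 19 - 5.1630*15
y = 5.1630x - 58.4450

y = 5.1630x - 58.4450


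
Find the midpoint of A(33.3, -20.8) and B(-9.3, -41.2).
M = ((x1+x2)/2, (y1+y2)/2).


Mx = (33.3 - 9.3)/2 = 24/2 = 12.0000
My = (-20.8 - 41.2)/2 = -62.0/2 = -31.0000

(12.0000, -31.0000)


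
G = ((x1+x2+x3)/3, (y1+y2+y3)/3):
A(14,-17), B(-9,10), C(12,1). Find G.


Gx = (14- 9+12)/3 = 17/3 = 5.6667
Gy = (-17+10+1)/3 = -6/3 = -2.0000

G = (5.6667, -2.0000)


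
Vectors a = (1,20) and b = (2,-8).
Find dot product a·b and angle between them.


a·b = 1*2 + 20*(-8) = 2 - 160 = -158
|a| = sqrt(1+400) = 20.0250
|b| = sqrt(4+64) = 8.2462
cos(theta) = -158/(sqrt(401)*sqrt(68)) = -158/sqrt(27268) = -0.956820
theta = arccos(-158/sqrt(27268)) = 163.1014 degrees

a·b = -158, theta = 163.1014 deg


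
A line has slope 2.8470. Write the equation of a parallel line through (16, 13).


Parallel lines have equal slopes.
m2 = 2.8470
b2 = 13 - 2.8470*16 = -32.5520

y = 2.8470x - 32.5520


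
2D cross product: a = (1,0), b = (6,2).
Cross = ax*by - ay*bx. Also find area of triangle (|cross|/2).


cross = 1*2 - 0*6 = 2 - 0 = 2
Triangle area = |2|/2 = 2/2 = 1.0000

cross = 2, triangle area = 1.0000


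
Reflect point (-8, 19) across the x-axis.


Reflection rule for x-axis: (x, -y)
(-8, 19) -> (-8, -19)

(-8, -19)


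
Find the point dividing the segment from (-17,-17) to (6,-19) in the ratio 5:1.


Px = (5*6 + 1*(-17))/6 = 13/6 = 2.1667
Py = (5*(-19) + 1*(-17))/6 = -112/6 = -18.6667

P = (2.1667, -18.6667)


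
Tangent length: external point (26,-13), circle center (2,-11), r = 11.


d = sqrt((26-2)^2 + (-13+ 11)^2) = sqrt(576+4) = 24.0832
L = sqrt(580.0000 - 121) = sqrt(459.0000) = 21.4243

21.4243


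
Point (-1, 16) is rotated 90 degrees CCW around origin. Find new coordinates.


cos(90) = 0, sin(90) = 1
x' = -1*0 - 16*1 = -16
y' = -1*1 + 16*0 = -1

(-16, -1)


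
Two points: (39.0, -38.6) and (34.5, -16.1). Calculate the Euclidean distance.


dx = 34.5 - 39.0 = -4.5
dy = -16.1 + 38.6 = 22.5
d = sqrt(20.25 + 506.25) = sqrt(526.5) = 22.9456

22.9456


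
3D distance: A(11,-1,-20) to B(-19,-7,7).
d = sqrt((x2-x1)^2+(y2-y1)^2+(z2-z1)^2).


dx=-30, dy=-6, dz=27
d = sqrt(900+36+729) = sqrt(1665) = 40.8044

40.8044


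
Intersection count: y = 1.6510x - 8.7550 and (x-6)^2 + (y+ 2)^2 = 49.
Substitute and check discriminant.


Substitute y = 1.6510x - 8.7550: (x-6)^2 + (1.6510x- 8.7550+ 2)^2 = 49
Expand to Ax^2 + Bx + C = 0, where b-k = -6.755
A = 1+m^2 = 3.725801
B = 2(m(b-k) - h) = 2(1.6510*(-6.755) - 6) = -34.30501
C = h^2 + (b-k)^2 - r^2 = 36 + 45.630025 - 49 = 32.630025
disc = B^2-4AC = 1176.8337 - 486.2919 = 690.5418
disc > 0

2 intersection points


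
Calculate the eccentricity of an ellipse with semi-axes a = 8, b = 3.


c = sqrt(64-9) = sqrt(55) = 7.4162
e = c/a = sqrt(55)/8 = 0.9270

e = 0.9270


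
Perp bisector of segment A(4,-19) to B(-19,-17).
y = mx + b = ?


Midpoint = (-7.5, -18)
Slope of AB = dy/dx = 2/(-23) = -0.0870
Perp slope = -dx/dy = 23/2 = 11.5000
b = My - (perp slope)*Mx = -18 + (-23*(-7.5))/2 = -18 + 86.2500 = 68.2500

y = 11.5000x + 68.2500


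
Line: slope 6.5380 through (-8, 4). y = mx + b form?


y - 4 = 6.5380(x + 8)
y = 6.5380x + 4 - 6.5380*(-8)
y = 6.5380x + 56.3040

y = 6.5380x + 56.3040


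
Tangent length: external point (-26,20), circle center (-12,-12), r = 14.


d = sqrt((-26+ 12)^2 + (20+ 12)^2) = sqrt(196+1024) = 34.9285
L = sqrt(1220.0000 - 196) = sqrt(1024.0000) = 32.0000

32.0000


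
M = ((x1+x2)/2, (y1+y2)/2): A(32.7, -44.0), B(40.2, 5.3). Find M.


Mx = (32.7 + 40.2)/2 = 72.9/2 = 36.4500
My = (-44.0 + 5.3)/2 = -38.7/2 = -19.3500

(36.4500, -19.3500)


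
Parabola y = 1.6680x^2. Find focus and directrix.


a = 1.6680
1/(4a) = 0.1499
Focus = (0, 0.1499)
Directrix: y = -0.1499

Focus = (0, 0.1499), Directrix: y = -0.1499


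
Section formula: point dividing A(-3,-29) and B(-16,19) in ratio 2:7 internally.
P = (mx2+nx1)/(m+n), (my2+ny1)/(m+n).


Px = (2*(-16) + 7*(-3))/9 = -53/9 = -5.8889
Py = (2*19 + 7*(-29))/9 = -165/9 = -18.3333

P = (-5.8889, -18.3333)


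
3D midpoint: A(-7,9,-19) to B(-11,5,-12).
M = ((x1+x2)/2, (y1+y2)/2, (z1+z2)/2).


Mx = (-7- 11)/2 = -9.0000
My = (9+5)/2 = 7.0000
Mz = (-19- 12)/2 = -15.5000

M = (-9.0000, 7.0000, -15.5000)


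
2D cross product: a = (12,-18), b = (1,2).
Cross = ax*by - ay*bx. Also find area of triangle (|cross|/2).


cross = 12*2 + 18*1 = 24 + 18 = 42
Triangle area = |42|/2 = 42/2 = 21.0000

cross = 42, triangle area = 21.0000


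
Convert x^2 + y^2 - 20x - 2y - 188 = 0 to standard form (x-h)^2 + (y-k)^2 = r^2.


h = -D/2 = 20/2 = 10
k = -E/2 = 2/2 = 1
r^2 = h^2 + k^2 - F = 100 + 1 + 188 = 289
r = 17

Center (10, 1), radius = 17


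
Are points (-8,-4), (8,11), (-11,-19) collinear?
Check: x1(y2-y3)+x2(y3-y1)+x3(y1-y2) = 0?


-8*(11+ 19) + 8*(-19+ 4) - 11*(-4-11)
= -240 - 120 + 165 = -195

No, not collinear (determinant = -195)


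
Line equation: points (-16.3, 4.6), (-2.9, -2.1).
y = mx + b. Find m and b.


m = (-6.7)/(13.4) = -0.5000
b = y1 - m*x1 = 4.6 - (-6.7*(-16.3))/(13.4) = 4.6 - 8.1500 = -3.5500

y = -0.5000x - 3.5500


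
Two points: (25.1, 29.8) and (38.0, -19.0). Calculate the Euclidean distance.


dx = 38.0 - 25.1 = 12.9
dy = -19.0 - 29.8 = -48.8
d = sqrt(166.41 + 2381.44) = sqrt(2547.85) = 50.4762

50.4762


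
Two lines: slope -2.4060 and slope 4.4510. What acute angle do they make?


m1-m2 = -6.857
1+m1*m2 = -9.709106
tan(theta) = |-6.857/(-9.709106)| = 0.706244
theta = arctan(|-6.857/(-9.709106)|) = 35.2314 degrees (acute angle)

35.2314 degrees


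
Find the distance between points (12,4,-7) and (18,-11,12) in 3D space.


dx=6, dy=-15, dz=19
d = sqrt(36+225+361) = sqrt(622) = 24.9399

24.9399


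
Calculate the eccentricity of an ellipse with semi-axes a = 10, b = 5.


c = sqrt(100-25) = sqrt(75) = 8.6603
e = c/a = sqrt(75)/10 = 0.8660

e = 0.8660


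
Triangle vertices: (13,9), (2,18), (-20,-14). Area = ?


13*(18+ 14) = 416
2*(-14-9) = -46
-20*(9-18) = 180
sum = 550
Area = |550|/2 = 275.0000

275.0000 sq units


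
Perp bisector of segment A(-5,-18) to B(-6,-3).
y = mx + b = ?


Midpoint = (-5.5, -10.5)
Slope of AB = dy/dx = 15/(-1) = -15.0000
Perp slope = -dx/dy = 1/15 = 0.0667
b = My - (perp slope)*Mx = -10.5 + (-1*(-5.5))/15 = -10.5 + 0.3667 = -10.1333

y = 0.0667x - 10.1333


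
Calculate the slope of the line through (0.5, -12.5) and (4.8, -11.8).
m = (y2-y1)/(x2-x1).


dy = -11.8 + 12.5 = 0.7
dx = 4.8 - 0.5 = 4.3
m = 0.7/4.3 = 0.1628

m = 0.1628


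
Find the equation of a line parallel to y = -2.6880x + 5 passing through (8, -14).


Parallel lines have equal slopes.
m2 = -2.6880
b2 = -14 + 2.6880*8 = 7.5040

y = -2.6880x + 7.5040


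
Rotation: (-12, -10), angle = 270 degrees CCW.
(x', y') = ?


cos(270) = 0, sin(270) = -1
x' = -12*0 + 10*(-1) = -10
y' = -12*(-1) - 10*0 = 12

(-10, 12)


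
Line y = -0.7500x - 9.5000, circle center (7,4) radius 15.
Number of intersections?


Substitute y = -0.7500x - 9.5000: (x-7)^2 + (-0.7500x- 9.5000-4)^2 = 225
Expand to Ax^2 + Bx + C = 0, where b-k = -13.5
A = 1+m^2 = 1.5625
B = 2(m(b-k) - h) = 2(-0.7500*(-13.5) - 7) = 6.25
C = h^2 + (b-k)^2 - r^2 = 49 + 182.25 - 225 = 6.25
disc = B^2-4AC = 39.0625 - 39.0625 = 0
disc = 0

1 intersection point (tangent)


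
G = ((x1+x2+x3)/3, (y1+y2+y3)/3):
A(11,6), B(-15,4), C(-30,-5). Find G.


Gx = (11- 15- 30)/3 = -34/3 = -11.3333
Gy = (6+4- 5)/3 = 5/3 = 1.6667

G = (-11.3333, 1.6667)


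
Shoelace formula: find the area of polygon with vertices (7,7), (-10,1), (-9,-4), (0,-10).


sum(xi*y_{i+1}) = 7*1 - 10*(-4) - 9*(-10) + 0*7 = 137
sum(yi*x_{i+1}) = 7*(-10) + 1*(-9) - 4*0 - 10*7 = -149
Area = |137 + 149|/2 = 286/2 = 143.0000

143.0000 sq units


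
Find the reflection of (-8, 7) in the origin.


Reflection rule for origin: (-x, -y)
(-8, 7) -> (8, -7)

(8, -7)


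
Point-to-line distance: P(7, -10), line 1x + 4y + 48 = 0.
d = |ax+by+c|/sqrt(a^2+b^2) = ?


|1*7 + 4*(-10) + 48| = |15| = 15
sqrt(1 + 16) = sqrt(17) = 4.1231
d = 15/sqrt(17) = 3.6380

3.6380


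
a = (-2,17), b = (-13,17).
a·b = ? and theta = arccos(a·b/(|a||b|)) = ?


a·b = -2*(-13) + 17*17 = 26 + 289 = 315
|a| = sqrt(4+289) = 17.1172
|b| = sqrt(169+289) = 21.4009
cos(theta) = 315/(sqrt(293)*sqrt(458)) = 315/sqrt(134194) = 0.859892
theta = arccos(315/sqrt(134194)) = 30.6955 degrees

a·b = 315, theta = 30.6955 deg


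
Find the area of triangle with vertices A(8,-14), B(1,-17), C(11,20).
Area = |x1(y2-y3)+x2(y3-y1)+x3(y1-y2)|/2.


8*(-17-20) = -296
1*(20+ 14) = 34
11*(-14+ 17) = 33
sum = -229
Area = |-229|/2 = 114.5000

114.5000 sq units


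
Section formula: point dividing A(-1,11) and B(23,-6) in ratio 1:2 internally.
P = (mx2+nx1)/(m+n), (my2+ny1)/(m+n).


Px = (1*23 + 2*(-1))/3 = 21/3 = 7.0000
Py = (1*(-6) + 2*11)/3 = 16/3 = 5.3333

P = (7.0000, 5.3333)


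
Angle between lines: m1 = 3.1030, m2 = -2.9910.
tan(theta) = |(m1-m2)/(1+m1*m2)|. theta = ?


m1-m2 = 6.094
1+m1*m2 = -8.281073
tan(theta) = |6.094/(-8.281073)| = 0.735895
theta = arctan(|6.094/(-8.281073)|) = 36.3492 degrees (acute angle)

36.3492 degrees


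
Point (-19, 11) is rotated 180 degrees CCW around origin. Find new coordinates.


cos(180) = -1, sin(180) = 0
x' = -19*(-1) - 11*0 = 19
y' = -19*0 + 11*(-1) = -11

(19, -11)


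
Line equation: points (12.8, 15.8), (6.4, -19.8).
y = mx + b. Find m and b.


m = (-35.6)/(-6.4) = 5.5625
b = y1 - m*x1 = 15.8 - (-35.6*12.8)/(-6.4) = 15.8 - 71.2000 = -55.4000

y = 5.5625x - 55.4000


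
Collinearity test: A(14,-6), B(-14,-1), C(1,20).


14*(-1-20) - 14*(20+ 6) + 1*(-6+ 1)
= -294 - 364 - 5 = -663

No, not collinear (determinant = -663)


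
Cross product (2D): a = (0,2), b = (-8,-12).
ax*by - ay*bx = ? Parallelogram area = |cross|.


cross = 0*(-12) - 2*(-8) = 0 + 16 = 16
Parallelogram area = |16| = 16

cross = 16, parallelogram area = 16


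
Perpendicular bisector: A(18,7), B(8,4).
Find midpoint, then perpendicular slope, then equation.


Midpoint = (13, 5.5)
Slope of AB = dy/dx = -3/(-10) = 0.3000
Perp slope = -dx/dy = -10/3 = -3.3333
b = My - (perp slope)*Mx = 5.5 + (-10*13)/(-3) = 5.5 + 43.3333 = 48.8333

y = -3.3333x + 48.8333


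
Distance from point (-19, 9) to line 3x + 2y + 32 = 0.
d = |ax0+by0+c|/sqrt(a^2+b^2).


|3*(-19) + 2*9 + 32| = |-7| = 7
sqrt(9 + 4) = sqrt(13) = 3.6056
d = 7/sqrt(13) = 1.9415

1.9415


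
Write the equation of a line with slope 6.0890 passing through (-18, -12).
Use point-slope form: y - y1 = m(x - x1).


y + 12 = 6.0890(x + 18)
y = 6.0890x - 12 - 6.0890*(-18)
y = 6.0890x + 97.6020

y = 6.0890x + 97.6020


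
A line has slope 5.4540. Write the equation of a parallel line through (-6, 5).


Parallel lines have equal slopes.
m2 = 5.4540
b2 = 5 - 5.4540*(-6) = 37.7240

y = 5.4540x + 37.7240


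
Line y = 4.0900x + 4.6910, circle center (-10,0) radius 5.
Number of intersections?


Substitute y = 4.0900x + 4.6910: (x+ 10)^2 + (4.0900x+4.6910-0)^2 = 25
Expand to Ax^2 + Bx + C = 0, where b-k = 4.691
A = 1+m^2 = 17.7281
B = 2(m(b-k) - h) = 2(4.0900*4.691 + 10) = 58.37238
C = h^2 + (b-k)^2 - r^2 = 100 + 22.005481 - 25 = 97.005481
disc = B^2-4AC = 3407.3347 - 6878.8915 = -3471.5568
disc < 0

0 intersection points


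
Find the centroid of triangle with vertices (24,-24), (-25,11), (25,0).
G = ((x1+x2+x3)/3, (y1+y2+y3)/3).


Gx = (24- 25+25)/3 = 24/3 = 8.0000
Gy = (-24+11+0)/3 = -13/3 = -4.3333

G = (8.0000, -4.3333)


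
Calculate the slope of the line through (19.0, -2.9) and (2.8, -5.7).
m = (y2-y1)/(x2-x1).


dy = -5.7 + 2.9 = -2.8
dx = 2.8 - 19.0 = -16.2
m = -2.8/(-16.2) = 0.1728

m = 0.1728


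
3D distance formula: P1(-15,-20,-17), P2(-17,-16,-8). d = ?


dx=-2, dy=4, dz=9
d = sqrt(4+16+81) = sqrt(101) = 10.0499

10.0499


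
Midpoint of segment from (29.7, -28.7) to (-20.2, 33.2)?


Mx = (29.7 - 20.2)/2 = 9.5/2 = 4.7500
My = (-28.7 + 33.2)/2 = 4.5/2 = 2.2500

(4.7500, 2.2500)


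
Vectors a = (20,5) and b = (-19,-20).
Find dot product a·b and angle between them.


a·b = 20*(-19) + 5*(-20) = -380 - 100 = -480
|a| = sqrt(400+25) = 20.6155
|b| = sqrt(361+400) = 27.5862
cos(theta) = -480/(sqrt(425)*sqrt(761)) = -480/sqrt(323425) = -0.844023
theta = arccos(-480/sqrt(323425)) = 147.5674 degrees

a·b = -480, theta = 147.5674 deg


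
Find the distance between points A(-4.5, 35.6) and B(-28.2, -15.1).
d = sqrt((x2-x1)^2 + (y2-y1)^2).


dx = -28.2 + 4.5 = -23.7
dy = -15.1 - 35.6 = -50.7
d = sqrt(561.69 + 2570.49) = sqrt(3132.18) = 55.9659

55.9659


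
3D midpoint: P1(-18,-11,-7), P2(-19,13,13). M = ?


Mx = (-18- 19)/2 = -18.5000
My = (-11+13)/2 = 1.0000
Mz = (-7+13)/2 = 3.0000

M = (-18.5000, 1.0000, 3.0000)


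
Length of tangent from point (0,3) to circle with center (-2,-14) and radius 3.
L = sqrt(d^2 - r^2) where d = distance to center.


d = sqrt((0+ 2)^2 + (3+ 14)^2) = sqrt(4+289) = 17.1172
L = sqrt(293.0000 - 9) = sqrt(284.0000) = 16.8523

16.8523


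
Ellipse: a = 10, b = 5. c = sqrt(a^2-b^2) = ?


c^2 = 10^2 - 5^2 = 100 - 25 = 75
c = sqrt(75) = 8.6603

c = 8.6603


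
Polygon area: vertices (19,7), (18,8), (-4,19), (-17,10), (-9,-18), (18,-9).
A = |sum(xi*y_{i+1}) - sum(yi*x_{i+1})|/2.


sum(xi*y_{i+1}) = 19*8 + 18*19 - 4*10 - 17*(-18) - 9*(-9) + 18*7 = 967
sum(yi*x_{i+1}) = 7*18 + 8*(-4) + 19*(-17) + 10*(-9) - 18*18 - 9*19 = -814
Area = |967 + 814|/2 = 1781/2 = 890.5000

890.5000 sq units


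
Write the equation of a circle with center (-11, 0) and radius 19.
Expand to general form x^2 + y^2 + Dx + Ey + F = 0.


(x+ 11)^2 + (y-0)^2 = 19^2
D = -2h = 22, E = -2k = 0
F = h^2+k^2-r^2 = 121+0-361 = -240

x^2 + y^2 + 22x - 240 = 0


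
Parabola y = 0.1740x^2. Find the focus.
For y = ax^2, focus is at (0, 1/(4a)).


a = 0.1740
4a = 0.6960
focus = (0, 1/0.6960) = (0, 1.4368)

Focus = (0, 1.4368)


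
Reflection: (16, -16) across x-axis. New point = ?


Reflection rule for x-axis: (x, -y)
(16, -16) -> (16, 16)

(16, 16)


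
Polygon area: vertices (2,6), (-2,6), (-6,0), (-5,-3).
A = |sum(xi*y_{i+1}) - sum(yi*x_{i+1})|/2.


sum(xi*y_{i+1}) = 2*6 - 2*0 - 6*(-3) - 5*6 = 0
sum(yi*x_{i+1}) = 6*(-2) + 6*(-6) + 0*(-5) - 3*2 = -54
Area = |0 + 54|/2 = 54/2 = 27.0000

27.0000 sq units


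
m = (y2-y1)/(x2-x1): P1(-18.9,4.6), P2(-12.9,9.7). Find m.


dy = 9.7 - 4.6 = 5.1
dx = -12.9 + 18.9 = 6
m = 5.1/6 = 0.8500

m = 0.8500


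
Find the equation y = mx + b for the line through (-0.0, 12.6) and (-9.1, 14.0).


m = (1.4)/(-9.1) = -0.1538
b = y1 - m*x1 = 12.6 - (1.4*(-0.0))/(-9.1) = 12.6 - 0 = 12.6000

y = -0.1538x + 12.6000


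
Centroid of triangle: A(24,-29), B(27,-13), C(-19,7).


Gx = (24+27- 19)/3 = 32/3 = 10.6667
Gy = (-29- 13+7)/3 = -35/3 = -11.6667

G = (10.6667, -11.6667)


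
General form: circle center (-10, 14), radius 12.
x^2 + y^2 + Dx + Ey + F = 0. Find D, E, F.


(x+ 10)^2 + (y-14)^2 = 12^2
D = -2h = 20, E = -2k = -28
F = h^2+k^2-r^2 = 100+196-144 = 152

D = 20, E = -28, F = 152


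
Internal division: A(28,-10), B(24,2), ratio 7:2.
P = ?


Px = (7*24 + 2*28)/9 = 224/9 = 24.8889
Py = (7*2 + 2*(-10))/9 = -6/9 = -0.6667

P = (24.8889, -0.6667)


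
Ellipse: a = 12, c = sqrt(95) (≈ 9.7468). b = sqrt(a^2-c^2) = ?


b^2 = 12^2 - (sqrt(95))^2 = 144 - 95 = 49
b = sqrt(49) = 7

b = 7


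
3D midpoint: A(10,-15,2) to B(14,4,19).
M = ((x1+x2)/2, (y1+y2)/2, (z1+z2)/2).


Mx = (10+14)/2 = 12.0000
My = (-15+4)/2 = -5.5000
Mz = (2+19)/2 = 10.5000

M = (12.0000, -5.5000, 10.5000)


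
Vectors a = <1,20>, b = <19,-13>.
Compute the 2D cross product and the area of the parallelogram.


cross = 1*(-13) - 20*19 = -13 - 380 = -393
Parallelogram area = |-393| = 393

cross = -393, parallelogram area = 393


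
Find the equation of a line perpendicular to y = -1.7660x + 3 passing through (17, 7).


Perpendicular slope = -1/m1 = -1/(-1.7660) = 0.5663
b2 = y0 - m2*x0 = 7 + 17/(-1.7660) = 7 - 9.6263 = -2.6263

y = 0.5663x - 2.6263


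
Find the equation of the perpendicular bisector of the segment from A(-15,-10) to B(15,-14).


Midpoint = (0, -12)
Slope of AB = dy/dx = -4/30 = -0.1333
Perp slope = -dx/dy = 30/4 = 7.5000
b = My - (perp slope)*Mx = -12 + (30*0)/(-4) = -12 + 0 = -12.0000

y = 7.5000x - 12.0000


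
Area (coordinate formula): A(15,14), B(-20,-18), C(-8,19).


15*(-18-19) = -555
-20*(19-14) = -100
-8*(14+ 18) = -256
sum = -911
Area = |-911|/2 = 455.5000

455.5000 sq units


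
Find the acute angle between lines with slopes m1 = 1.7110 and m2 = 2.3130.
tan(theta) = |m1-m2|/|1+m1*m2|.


m1-m2 = -0.602
1+m1*m2 = 4.957543
tan(theta) = |-0.602/4.957543| = 0.121431
theta = arctan(|-0.602/4.957543|) = 6.9236 degrees (acute angle)

6.9236 degrees


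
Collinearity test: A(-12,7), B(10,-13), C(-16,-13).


-12*(-13+ 13) + 10*(-13-7) - 16*(7+ 13)
= 0 - 200 - 320 = -520

No, not collinear (determinant = -520)


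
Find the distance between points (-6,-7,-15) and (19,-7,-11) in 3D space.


dx=25, dy=0, dz=4
d = sqrt(625+0+16) = sqrt(641) = 25.3180

25.3180


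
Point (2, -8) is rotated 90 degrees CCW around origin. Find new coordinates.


cos(90) = 0, sin(90) = 1
x' = 2*0 + 8*1 = 8
y' = 2*1 - 8*0 = 2

(8, 2)


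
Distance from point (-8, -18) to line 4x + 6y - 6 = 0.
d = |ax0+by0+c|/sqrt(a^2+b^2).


|4*(-8) + 6*(-18) - 6| = |-146| = 146
sqrt(16 + 36) = sqrt(52) = 7.2111
d = 146/sqrt(52) = 20.2466

20.2466


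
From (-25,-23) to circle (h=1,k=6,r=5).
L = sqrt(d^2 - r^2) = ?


d = sqrt((-25-1)^2 + (-23-6)^2) = sqrt(676+841) = 38.9487
L = sqrt(1517.0000 - 25) = sqrt(1492.0000) = 38.6264

38.6264


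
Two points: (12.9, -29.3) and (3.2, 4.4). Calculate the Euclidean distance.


dx = 3.2 - 12.9 = -9.7
dy = 4.4 + 29.3 = 33.7
d = sqrt(94.09 + 1135.69) = sqrt(1229.78) = 35.0682

35.0682


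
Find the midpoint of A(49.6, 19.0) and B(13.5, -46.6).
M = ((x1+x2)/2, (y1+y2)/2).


Mx = (49.6 + 13.5)/2 = 63.1/2 = 31.5500
My = (19.0 - 46.6)/2 = -27.6/2 = -13.8000

(31.5500, -13.8000)


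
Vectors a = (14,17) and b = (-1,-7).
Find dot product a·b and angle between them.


a·b = 14*(-1) + 17*(-7) = -14 - 119 = -133
|a| = sqrt(196+289) = 22.0227
|b| = sqrt(1+49) = 7.0711
cos(theta) = -133/(sqrt(485)*sqrt(50)) = -133/sqrt(24250) = -0.854075
theta = arccos(-133/sqrt(24250)) = 148.6576 degrees

a·b = -133, theta = 148.6576 deg


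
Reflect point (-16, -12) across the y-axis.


Reflection rule for y-axis: (-x, y)
(-16, -12) -> (16, -12)

(16, -12)


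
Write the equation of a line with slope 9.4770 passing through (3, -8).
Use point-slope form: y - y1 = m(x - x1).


y + 8 = 9.4770(x - 3)
y = 9.4770x - 8 - 9.4770*3
y = 9.4770x - 36.4310

y = 9.4770x - 36.4310


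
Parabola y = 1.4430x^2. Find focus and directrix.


a = 1.4430
1/(4a) = 0.1733
Focus = (0, 0.1733)
Directrix: y = -0.1733

Focus = (0, 0.1733), Directrix: y = -0.1733


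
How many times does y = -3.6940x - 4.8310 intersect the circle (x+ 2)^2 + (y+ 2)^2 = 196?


Substitute y = -3.6940x - 4.8310: (x+ 2)^2 + (-3.6940x- 4.8310+ 2)^2 = 196
Expand to Ax^2 + Bx + C = 0, where b-k = -2.831
A = 1+m^2 = 14.645636
B = 2(m(b-k) - h) = 2(-3.6940*(-2.831) + 2) = 24.915428
C = h^2 + (b-k)^2 - r^2 = 4 + 8.014561 - 196 = -183.985439
disc = B^2-4AC = 620.7786 + 10778.3351 = 11399.1137
disc > 0

2 intersection points


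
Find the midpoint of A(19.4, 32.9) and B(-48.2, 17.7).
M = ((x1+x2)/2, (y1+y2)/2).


Mx = (19.4 - 48.2)/2 = -28.8/2 = -14.4000
My = (32.9 + 17.7)/2 = 50.6/2 = 25.3000

(-14.4000, 25.3000)


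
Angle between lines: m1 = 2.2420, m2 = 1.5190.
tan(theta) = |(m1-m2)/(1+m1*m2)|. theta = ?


m1-m2 = 0.723
1+m1*m2 = 4.405598
tan(theta) = |0.723/4.405598| = 0.164109
theta = arctan(|0.723/4.405598|) = 9.3197 degrees (acute angle)

9.3197 degrees


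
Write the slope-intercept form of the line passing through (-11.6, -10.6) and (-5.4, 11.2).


m = (21.8)/(6.2) = 3.5161
b = y1 - m*x1 = -10.6 - (21.8*(-11.6))/(6.2) = -10.6 + 40.7871 = 30.1871

y = 3.5161x + 30.1871


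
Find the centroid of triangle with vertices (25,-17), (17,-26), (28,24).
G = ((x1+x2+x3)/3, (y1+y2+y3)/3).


Gx = (25+17+28)/3 = 70/3 = 23.3333
Gy = (-17- 26+24)/3 = -19/3 = -6.3333

G = (23.3333, -6.3333)


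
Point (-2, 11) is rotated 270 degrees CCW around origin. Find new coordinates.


cos(270) = 0, sin(270) = -1
x' = -2*0 - 11*(-1) = 11
y' = -2*(-1) + 11*0 = 2

(11, 2)
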